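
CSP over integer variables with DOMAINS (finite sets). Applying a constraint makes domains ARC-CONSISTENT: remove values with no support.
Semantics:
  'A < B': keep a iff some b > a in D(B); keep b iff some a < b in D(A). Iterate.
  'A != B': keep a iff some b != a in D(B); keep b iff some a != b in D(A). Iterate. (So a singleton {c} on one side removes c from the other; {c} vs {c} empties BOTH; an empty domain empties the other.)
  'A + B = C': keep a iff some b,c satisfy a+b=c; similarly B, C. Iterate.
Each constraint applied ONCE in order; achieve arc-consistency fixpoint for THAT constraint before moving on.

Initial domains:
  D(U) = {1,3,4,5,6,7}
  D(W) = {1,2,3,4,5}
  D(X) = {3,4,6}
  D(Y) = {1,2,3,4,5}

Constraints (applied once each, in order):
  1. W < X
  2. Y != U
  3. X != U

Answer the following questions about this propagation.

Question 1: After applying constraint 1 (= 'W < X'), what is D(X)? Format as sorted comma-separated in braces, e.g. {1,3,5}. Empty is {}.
Constraint 1 (W < X) on D(W)={1,2,3,4,5} D(X)={3,4,6}: no change
So after constraint 1: D(X) = {3,4,6}

Answer: {3,4,6}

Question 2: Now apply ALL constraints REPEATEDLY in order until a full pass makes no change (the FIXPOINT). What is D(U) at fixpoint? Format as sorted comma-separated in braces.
Answer: {1,3,4,5,6,7}

Derivation:
pass 0 (initial): D(U)={1,3,4,5,6,7}
pass 1: no change
Fixpoint after 1 passes: D(U) = {1,3,4,5,6,7}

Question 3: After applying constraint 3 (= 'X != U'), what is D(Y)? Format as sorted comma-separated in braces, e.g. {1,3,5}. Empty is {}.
Constraint 1 (W < X) on D(W)={1,2,3,4,5} D(X)={3,4,6}: no change
Constraint 2 (Y != U) on D(Y)={1,2,3,4,5} D(U)={1,3,4,5,6,7}: no change
Constraint 3 (X != U) on D(X)={3,4,6} D(U)={1,3,4,5,6,7}: no change
So after constraint 3: D(Y) = {1,2,3,4,5}

Answer: {1,2,3,4,5}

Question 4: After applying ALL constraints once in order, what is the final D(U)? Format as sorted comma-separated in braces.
Constraint 1 (W < X) on D(W)={1,2,3,4,5} D(X)={3,4,6}: no change
Constraint 2 (Y != U) on D(Y)={1,2,3,4,5} D(U)={1,3,4,5,6,7}: no change
Constraint 3 (X != U) on D(X)={3,4,6} D(U)={1,3,4,5,6,7}: no change
So after all 3 constraints: D(U) = {1,3,4,5,6,7}

Answer: {1,3,4,5,6,7}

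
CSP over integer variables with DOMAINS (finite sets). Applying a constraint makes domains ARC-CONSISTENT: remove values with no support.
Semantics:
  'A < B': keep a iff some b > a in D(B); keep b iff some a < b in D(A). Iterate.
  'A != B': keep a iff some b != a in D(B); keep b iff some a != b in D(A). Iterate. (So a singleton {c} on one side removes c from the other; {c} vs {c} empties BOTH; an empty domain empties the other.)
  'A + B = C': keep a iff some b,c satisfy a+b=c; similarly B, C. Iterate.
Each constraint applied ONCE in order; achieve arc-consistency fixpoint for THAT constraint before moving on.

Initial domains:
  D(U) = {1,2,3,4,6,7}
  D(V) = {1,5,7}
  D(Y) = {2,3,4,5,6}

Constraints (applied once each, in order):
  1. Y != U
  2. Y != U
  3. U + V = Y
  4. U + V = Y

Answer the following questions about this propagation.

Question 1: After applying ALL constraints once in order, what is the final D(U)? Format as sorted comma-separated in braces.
Answer: {1,2,3,4}

Derivation:
Constraint 1 (Y != U) on D(Y)={2,3,4,5,6} D(U)={1,2,3,4,6,7}: no change
Constraint 2 (Y != U) on D(Y)={2,3,4,5,6} D(U)={1,2,3,4,6,7}: no change
Constraint 3 (U + V = Y) on D(U)={1,2,3,4,6,7} D(V)={1,5,7} D(Y)={2,3,4,5,6}: U {1,2,3,4,6,7}->{1,2,3,4}; V {1,5,7}->{1,5}
Constraint 4 (U + V = Y) on D(U)={1,2,3,4} D(V)={1,5} D(Y)={2,3,4,5,6}: no change
So after all 4 constraints: D(U) = {1,2,3,4}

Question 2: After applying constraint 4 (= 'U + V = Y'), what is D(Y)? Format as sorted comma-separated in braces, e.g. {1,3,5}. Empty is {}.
Constraint 1 (Y != U) on D(Y)={2,3,4,5,6} D(U)={1,2,3,4,6,7}: no change
Constraint 2 (Y != U) on D(Y)={2,3,4,5,6} D(U)={1,2,3,4,6,7}: no change
Constraint 3 (U + V = Y) on D(U)={1,2,3,4,6,7} D(V)={1,5,7} D(Y)={2,3,4,5,6}: U {1,2,3,4,6,7}->{1,2,3,4}; V {1,5,7}->{1,5}
Constraint 4 (U + V = Y) on D(U)={1,2,3,4} D(V)={1,5} D(Y)={2,3,4,5,6}: no change
So after constraint 4: D(Y) = {2,3,4,5,6}

Answer: {2,3,4,5,6}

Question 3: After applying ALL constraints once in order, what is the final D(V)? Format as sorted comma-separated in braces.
Constraint 1 (Y != U) on D(Y)={2,3,4,5,6} D(U)={1,2,3,4,6,7}: no change
Constraint 2 (Y != U) on D(Y)={2,3,4,5,6} D(U)={1,2,3,4,6,7}: no change
Constraint 3 (U + V = Y) on D(U)={1,2,3,4,6,7} D(V)={1,5,7} D(Y)={2,3,4,5,6}: U {1,2,3,4,6,7}->{1,2,3,4}; V {1,5,7}->{1,5}
Constraint 4 (U + V = Y) on D(U)={1,2,3,4} D(V)={1,5} D(Y)={2,3,4,5,6}: no change
So after all 4 constraints: D(V) = {1,5}

Answer: {1,5}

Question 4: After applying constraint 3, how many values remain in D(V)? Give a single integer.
Answer: 2

Derivation:
Constraint 1 (Y != U) on D(Y)={2,3,4,5,6} D(U)={1,2,3,4,6,7}: no change
Constraint 2 (Y != U) on D(Y)={2,3,4,5,6} D(U)={1,2,3,4,6,7}: no change
Constraint 3 (U + V = Y) on D(U)={1,2,3,4,6,7} D(V)={1,5,7} D(Y)={2,3,4,5,6}: U {1,2,3,4,6,7}->{1,2,3,4}; V {1,5,7}->{1,5}
So after constraint 3: D(V)={1,5}, size = 2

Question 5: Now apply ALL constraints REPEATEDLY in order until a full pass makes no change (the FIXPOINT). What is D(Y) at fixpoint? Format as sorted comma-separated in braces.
pass 0 (initial): D(Y)={2,3,4,5,6}
pass 1: U {1,2,3,4,6,7}->{1,2,3,4}; V {1,5,7}->{1,5}
pass 2: no change
Fixpoint after 2 passes: D(Y) = {2,3,4,5,6}

Answer: {2,3,4,5,6}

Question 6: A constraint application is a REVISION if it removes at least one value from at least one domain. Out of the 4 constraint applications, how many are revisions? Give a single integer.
Constraint 1 (Y != U) on D(Y)={2,3,4,5,6} D(U)={1,2,3,4,6,7}: no change => not a revision
Constraint 2 (Y != U) on D(Y)={2,3,4,5,6} D(U)={1,2,3,4,6,7}: no change => not a revision
Constraint 3 (U + V = Y) on D(U)={1,2,3,4,6,7} D(V)={1,5,7} D(Y)={2,3,4,5,6}: U {1,2,3,4,6,7}->{1,2,3,4}; V {1,5,7}->{1,5} => REVISION
Constraint 4 (U + V = Y) on D(U)={1,2,3,4} D(V)={1,5} D(Y)={2,3,4,5,6}: no change => not a revision
Total revisions = 1

Answer: 1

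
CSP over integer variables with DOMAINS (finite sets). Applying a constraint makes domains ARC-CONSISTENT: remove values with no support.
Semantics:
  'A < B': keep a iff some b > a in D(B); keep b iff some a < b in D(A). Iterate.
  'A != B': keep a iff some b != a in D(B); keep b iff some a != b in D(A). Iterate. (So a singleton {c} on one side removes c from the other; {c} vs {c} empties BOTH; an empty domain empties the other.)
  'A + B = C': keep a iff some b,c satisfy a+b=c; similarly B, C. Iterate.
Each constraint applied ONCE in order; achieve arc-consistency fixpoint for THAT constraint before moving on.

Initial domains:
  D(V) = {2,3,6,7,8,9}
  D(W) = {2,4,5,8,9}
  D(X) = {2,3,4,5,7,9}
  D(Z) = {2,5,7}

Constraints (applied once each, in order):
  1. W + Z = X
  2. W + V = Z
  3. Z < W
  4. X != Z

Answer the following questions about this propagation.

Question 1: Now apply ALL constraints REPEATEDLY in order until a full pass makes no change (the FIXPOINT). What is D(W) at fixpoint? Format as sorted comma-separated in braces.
pass 0 (initial): D(W)={2,4,5,8,9}
pass 1: V {2,3,6,7,8,9}->{2,3}; W {2,4,5,8,9}->{}; X {2,3,4,5,7,9}->{}; Z {2,5,7}->{}
pass 2: V {2,3}->{}
pass 3: no change
Fixpoint after 3 passes: D(W) = {}

Answer: {}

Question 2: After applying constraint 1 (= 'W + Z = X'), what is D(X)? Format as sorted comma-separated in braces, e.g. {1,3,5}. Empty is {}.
Constraint 1 (W + Z = X) on D(W)={2,4,5,8,9} D(Z)={2,5,7} D(X)={2,3,4,5,7,9}: W {2,4,5,8,9}->{2,4,5}; X {2,3,4,5,7,9}->{4,7,9}
So after constraint 1: D(X) = {4,7,9}

Answer: {4,7,9}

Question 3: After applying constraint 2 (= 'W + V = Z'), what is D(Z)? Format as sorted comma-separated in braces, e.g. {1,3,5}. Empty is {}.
Constraint 1 (W + Z = X) on D(W)={2,4,5,8,9} D(Z)={2,5,7} D(X)={2,3,4,5,7,9}: W {2,4,5,8,9}->{2,4,5}; X {2,3,4,5,7,9}->{4,7,9}
Constraint 2 (W + V = Z) on D(W)={2,4,5} D(V)={2,3,6,7,8,9} D(Z)={2,5,7}: V {2,3,6,7,8,9}->{2,3}; Z {2,5,7}->{5,7}
So after constraint 2: D(Z) = {5,7}

Answer: {5,7}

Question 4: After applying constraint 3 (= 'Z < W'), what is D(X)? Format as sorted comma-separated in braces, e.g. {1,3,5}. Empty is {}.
Answer: {4,7,9}

Derivation:
Constraint 1 (W + Z = X) on D(W)={2,4,5,8,9} D(Z)={2,5,7} D(X)={2,3,4,5,7,9}: W {2,4,5,8,9}->{2,4,5}; X {2,3,4,5,7,9}->{4,7,9}
Constraint 2 (W + V = Z) on D(W)={2,4,5} D(V)={2,3,6,7,8,9} D(Z)={2,5,7}: V {2,3,6,7,8,9}->{2,3}; Z {2,5,7}->{5,7}
Constraint 3 (Z < W) on D(Z)={5,7} D(W)={2,4,5}: Z {5,7}->{}; W {2,4,5}->{}
So after constraint 3: D(X) = {4,7,9}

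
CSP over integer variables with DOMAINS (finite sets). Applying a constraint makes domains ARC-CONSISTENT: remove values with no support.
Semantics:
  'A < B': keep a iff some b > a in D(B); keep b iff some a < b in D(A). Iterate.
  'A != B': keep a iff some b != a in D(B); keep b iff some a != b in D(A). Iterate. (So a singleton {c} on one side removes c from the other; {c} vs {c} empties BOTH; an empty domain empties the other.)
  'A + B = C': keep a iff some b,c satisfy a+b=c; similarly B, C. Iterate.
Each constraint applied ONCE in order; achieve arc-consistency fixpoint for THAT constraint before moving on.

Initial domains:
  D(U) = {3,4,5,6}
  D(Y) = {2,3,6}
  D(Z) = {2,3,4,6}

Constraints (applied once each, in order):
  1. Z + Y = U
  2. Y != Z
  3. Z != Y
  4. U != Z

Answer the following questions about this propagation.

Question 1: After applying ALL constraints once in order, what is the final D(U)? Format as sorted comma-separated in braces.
Answer: {4,5,6}

Derivation:
Constraint 1 (Z + Y = U) on D(Z)={2,3,4,6} D(Y)={2,3,6} D(U)={3,4,5,6}: Z {2,3,4,6}->{2,3,4}; Y {2,3,6}->{2,3}; U {3,4,5,6}->{4,5,6}
Constraint 2 (Y != Z) on D(Y)={2,3} D(Z)={2,3,4}: no change
Constraint 3 (Z != Y) on D(Z)={2,3,4} D(Y)={2,3}: no change
Constraint 4 (U != Z) on D(U)={4,5,6} D(Z)={2,3,4}: no change
So after all 4 constraints: D(U) = {4,5,6}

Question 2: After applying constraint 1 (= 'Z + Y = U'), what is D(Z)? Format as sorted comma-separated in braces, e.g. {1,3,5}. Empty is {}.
Answer: {2,3,4}

Derivation:
Constraint 1 (Z + Y = U) on D(Z)={2,3,4,6} D(Y)={2,3,6} D(U)={3,4,5,6}: Z {2,3,4,6}->{2,3,4}; Y {2,3,6}->{2,3}; U {3,4,5,6}->{4,5,6}
So after constraint 1: D(Z) = {2,3,4}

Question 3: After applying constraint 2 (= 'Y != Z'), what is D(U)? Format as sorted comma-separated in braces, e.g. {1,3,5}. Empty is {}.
Constraint 1 (Z + Y = U) on D(Z)={2,3,4,6} D(Y)={2,3,6} D(U)={3,4,5,6}: Z {2,3,4,6}->{2,3,4}; Y {2,3,6}->{2,3}; U {3,4,5,6}->{4,5,6}
Constraint 2 (Y != Z) on D(Y)={2,3} D(Z)={2,3,4}: no change
So after constraint 2: D(U) = {4,5,6}

Answer: {4,5,6}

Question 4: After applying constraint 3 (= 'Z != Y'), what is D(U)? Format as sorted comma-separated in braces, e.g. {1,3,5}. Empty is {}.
Constraint 1 (Z + Y = U) on D(Z)={2,3,4,6} D(Y)={2,3,6} D(U)={3,4,5,6}: Z {2,3,4,6}->{2,3,4}; Y {2,3,6}->{2,3}; U {3,4,5,6}->{4,5,6}
Constraint 2 (Y != Z) on D(Y)={2,3} D(Z)={2,3,4}: no change
Constraint 3 (Z != Y) on D(Z)={2,3,4} D(Y)={2,3}: no change
So after constraint 3: D(U) = {4,5,6}

Answer: {4,5,6}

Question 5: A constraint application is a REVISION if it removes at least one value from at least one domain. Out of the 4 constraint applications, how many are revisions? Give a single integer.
Constraint 1 (Z + Y = U) on D(Z)={2,3,4,6} D(Y)={2,3,6} D(U)={3,4,5,6}: Z {2,3,4,6}->{2,3,4}; Y {2,3,6}->{2,3}; U {3,4,5,6}->{4,5,6} => REVISION
Constraint 2 (Y != Z) on D(Y)={2,3} D(Z)={2,3,4}: no change => not a revision
Constraint 3 (Z != Y) on D(Z)={2,3,4} D(Y)={2,3}: no change => not a revision
Constraint 4 (U != Z) on D(U)={4,5,6} D(Z)={2,3,4}: no change => not a revision
Total revisions = 1

Answer: 1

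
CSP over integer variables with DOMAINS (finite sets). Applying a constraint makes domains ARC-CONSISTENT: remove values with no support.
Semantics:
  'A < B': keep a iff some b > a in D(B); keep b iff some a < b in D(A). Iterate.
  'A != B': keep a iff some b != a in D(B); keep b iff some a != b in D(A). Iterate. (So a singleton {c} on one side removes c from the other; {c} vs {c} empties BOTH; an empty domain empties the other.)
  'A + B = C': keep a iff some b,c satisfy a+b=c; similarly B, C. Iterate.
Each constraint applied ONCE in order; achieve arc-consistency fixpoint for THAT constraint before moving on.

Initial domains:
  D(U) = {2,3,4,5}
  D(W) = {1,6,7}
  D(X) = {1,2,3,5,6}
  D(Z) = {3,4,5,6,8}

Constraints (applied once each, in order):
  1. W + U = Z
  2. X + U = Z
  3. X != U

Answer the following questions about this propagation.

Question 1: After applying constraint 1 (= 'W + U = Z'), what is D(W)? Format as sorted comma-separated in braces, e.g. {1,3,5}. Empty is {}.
Constraint 1 (W + U = Z) on D(W)={1,6,7} D(U)={2,3,4,5} D(Z)={3,4,5,6,8}: W {1,6,7}->{1,6}
So after constraint 1: D(W) = {1,6}

Answer: {1,6}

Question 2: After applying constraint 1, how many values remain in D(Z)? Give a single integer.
Constraint 1 (W + U = Z) on D(W)={1,6,7} D(U)={2,3,4,5} D(Z)={3,4,5,6,8}: W {1,6,7}->{1,6}
So after constraint 1: D(Z)={3,4,5,6,8}, size = 5

Answer: 5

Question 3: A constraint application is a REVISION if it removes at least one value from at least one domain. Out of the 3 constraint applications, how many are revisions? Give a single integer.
Answer: 1

Derivation:
Constraint 1 (W + U = Z) on D(W)={1,6,7} D(U)={2,3,4,5} D(Z)={3,4,5,6,8}: W {1,6,7}->{1,6} => REVISION
Constraint 2 (X + U = Z) on D(X)={1,2,3,5,6} D(U)={2,3,4,5} D(Z)={3,4,5,6,8}: no change => not a revision
Constraint 3 (X != U) on D(X)={1,2,3,5,6} D(U)={2,3,4,5}: no change => not a revision
Total revisions = 1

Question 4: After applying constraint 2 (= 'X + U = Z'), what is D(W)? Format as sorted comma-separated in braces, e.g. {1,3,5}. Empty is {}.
Answer: {1,6}

Derivation:
Constraint 1 (W + U = Z) on D(W)={1,6,7} D(U)={2,3,4,5} D(Z)={3,4,5,6,8}: W {1,6,7}->{1,6}
Constraint 2 (X + U = Z) on D(X)={1,2,3,5,6} D(U)={2,3,4,5} D(Z)={3,4,5,6,8}: no change
So after constraint 2: D(W) = {1,6}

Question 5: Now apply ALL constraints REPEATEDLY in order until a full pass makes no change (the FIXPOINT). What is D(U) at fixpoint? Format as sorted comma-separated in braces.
pass 0 (initial): D(U)={2,3,4,5}
pass 1: W {1,6,7}->{1,6}
pass 2: no change
Fixpoint after 2 passes: D(U) = {2,3,4,5}

Answer: {2,3,4,5}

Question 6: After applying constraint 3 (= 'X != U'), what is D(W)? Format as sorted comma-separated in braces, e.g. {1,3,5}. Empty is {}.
Answer: {1,6}

Derivation:
Constraint 1 (W + U = Z) on D(W)={1,6,7} D(U)={2,3,4,5} D(Z)={3,4,5,6,8}: W {1,6,7}->{1,6}
Constraint 2 (X + U = Z) on D(X)={1,2,3,5,6} D(U)={2,3,4,5} D(Z)={3,4,5,6,8}: no change
Constraint 3 (X != U) on D(X)={1,2,3,5,6} D(U)={2,3,4,5}: no change
So after constraint 3: D(W) = {1,6}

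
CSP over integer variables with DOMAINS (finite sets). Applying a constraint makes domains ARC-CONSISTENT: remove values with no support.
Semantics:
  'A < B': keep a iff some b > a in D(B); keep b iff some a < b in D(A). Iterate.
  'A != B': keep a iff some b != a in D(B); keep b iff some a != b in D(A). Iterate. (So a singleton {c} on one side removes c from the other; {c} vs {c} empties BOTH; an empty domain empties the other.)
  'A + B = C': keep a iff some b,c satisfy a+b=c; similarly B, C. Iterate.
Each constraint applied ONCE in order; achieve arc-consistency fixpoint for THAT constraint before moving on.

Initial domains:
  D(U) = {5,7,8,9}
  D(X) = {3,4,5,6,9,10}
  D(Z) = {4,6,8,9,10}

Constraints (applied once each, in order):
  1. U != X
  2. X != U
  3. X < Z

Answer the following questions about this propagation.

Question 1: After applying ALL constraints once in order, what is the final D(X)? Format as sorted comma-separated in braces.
Answer: {3,4,5,6,9}

Derivation:
Constraint 1 (U != X) on D(U)={5,7,8,9} D(X)={3,4,5,6,9,10}: no change
Constraint 2 (X != U) on D(X)={3,4,5,6,9,10} D(U)={5,7,8,9}: no change
Constraint 3 (X < Z) on D(X)={3,4,5,6,9,10} D(Z)={4,6,8,9,10}: X {3,4,5,6,9,10}->{3,4,5,6,9}
So after all 3 constraints: D(X) = {3,4,5,6,9}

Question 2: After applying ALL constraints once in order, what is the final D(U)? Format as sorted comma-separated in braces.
Constraint 1 (U != X) on D(U)={5,7,8,9} D(X)={3,4,5,6,9,10}: no change
Constraint 2 (X != U) on D(X)={3,4,5,6,9,10} D(U)={5,7,8,9}: no change
Constraint 3 (X < Z) on D(X)={3,4,5,6,9,10} D(Z)={4,6,8,9,10}: X {3,4,5,6,9,10}->{3,4,5,6,9}
So after all 3 constraints: D(U) = {5,7,8,9}

Answer: {5,7,8,9}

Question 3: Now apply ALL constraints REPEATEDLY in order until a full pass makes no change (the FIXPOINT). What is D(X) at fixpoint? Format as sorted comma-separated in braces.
Answer: {3,4,5,6,9}

Derivation:
pass 0 (initial): D(X)={3,4,5,6,9,10}
pass 1: X {3,4,5,6,9,10}->{3,4,5,6,9}
pass 2: no change
Fixpoint after 2 passes: D(X) = {3,4,5,6,9}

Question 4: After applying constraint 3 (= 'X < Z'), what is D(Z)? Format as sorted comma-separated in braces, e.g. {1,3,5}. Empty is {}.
Constraint 1 (U != X) on D(U)={5,7,8,9} D(X)={3,4,5,6,9,10}: no change
Constraint 2 (X != U) on D(X)={3,4,5,6,9,10} D(U)={5,7,8,9}: no change
Constraint 3 (X < Z) on D(X)={3,4,5,6,9,10} D(Z)={4,6,8,9,10}: X {3,4,5,6,9,10}->{3,4,5,6,9}
So after constraint 3: D(Z) = {4,6,8,9,10}

Answer: {4,6,8,9,10}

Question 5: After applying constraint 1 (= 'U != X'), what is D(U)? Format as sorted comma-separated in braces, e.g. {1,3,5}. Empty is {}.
Answer: {5,7,8,9}

Derivation:
Constraint 1 (U != X) on D(U)={5,7,8,9} D(X)={3,4,5,6,9,10}: no change
So after constraint 1: D(U) = {5,7,8,9}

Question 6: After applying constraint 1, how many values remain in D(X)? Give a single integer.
Constraint 1 (U != X) on D(U)={5,7,8,9} D(X)={3,4,5,6,9,10}: no change
So after constraint 1: D(X)={3,4,5,6,9,10}, size = 6

Answer: 6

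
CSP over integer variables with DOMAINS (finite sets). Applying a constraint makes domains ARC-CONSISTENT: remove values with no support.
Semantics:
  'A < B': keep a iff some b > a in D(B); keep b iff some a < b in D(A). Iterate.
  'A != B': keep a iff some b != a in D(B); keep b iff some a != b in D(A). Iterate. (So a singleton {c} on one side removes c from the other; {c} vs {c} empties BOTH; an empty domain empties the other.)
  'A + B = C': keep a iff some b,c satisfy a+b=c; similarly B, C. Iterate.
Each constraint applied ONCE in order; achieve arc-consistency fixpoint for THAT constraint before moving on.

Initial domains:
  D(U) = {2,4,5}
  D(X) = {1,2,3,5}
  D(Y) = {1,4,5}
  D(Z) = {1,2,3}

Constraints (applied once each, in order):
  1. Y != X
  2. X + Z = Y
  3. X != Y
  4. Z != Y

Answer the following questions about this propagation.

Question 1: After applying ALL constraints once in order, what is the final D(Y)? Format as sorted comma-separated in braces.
Constraint 1 (Y != X) on D(Y)={1,4,5} D(X)={1,2,3,5}: no change
Constraint 2 (X + Z = Y) on D(X)={1,2,3,5} D(Z)={1,2,3} D(Y)={1,4,5}: X {1,2,3,5}->{1,2,3}; Y {1,4,5}->{4,5}
Constraint 3 (X != Y) on D(X)={1,2,3} D(Y)={4,5}: no change
Constraint 4 (Z != Y) on D(Z)={1,2,3} D(Y)={4,5}: no change
So after all 4 constraints: D(Y) = {4,5}

Answer: {4,5}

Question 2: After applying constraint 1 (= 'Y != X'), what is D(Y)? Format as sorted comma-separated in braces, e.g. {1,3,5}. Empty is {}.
Constraint 1 (Y != X) on D(Y)={1,4,5} D(X)={1,2,3,5}: no change
So after constraint 1: D(Y) = {1,4,5}

Answer: {1,4,5}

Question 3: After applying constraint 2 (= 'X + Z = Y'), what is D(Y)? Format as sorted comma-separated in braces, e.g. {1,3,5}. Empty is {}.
Constraint 1 (Y != X) on D(Y)={1,4,5} D(X)={1,2,3,5}: no change
Constraint 2 (X + Z = Y) on D(X)={1,2,3,5} D(Z)={1,2,3} D(Y)={1,4,5}: X {1,2,3,5}->{1,2,3}; Y {1,4,5}->{4,5}
So after constraint 2: D(Y) = {4,5}

Answer: {4,5}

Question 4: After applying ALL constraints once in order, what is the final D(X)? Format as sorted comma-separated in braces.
Answer: {1,2,3}

Derivation:
Constraint 1 (Y != X) on D(Y)={1,4,5} D(X)={1,2,3,5}: no change
Constraint 2 (X + Z = Y) on D(X)={1,2,3,5} D(Z)={1,2,3} D(Y)={1,4,5}: X {1,2,3,5}->{1,2,3}; Y {1,4,5}->{4,5}
Constraint 3 (X != Y) on D(X)={1,2,3} D(Y)={4,5}: no change
Constraint 4 (Z != Y) on D(Z)={1,2,3} D(Y)={4,5}: no change
So after all 4 constraints: D(X) = {1,2,3}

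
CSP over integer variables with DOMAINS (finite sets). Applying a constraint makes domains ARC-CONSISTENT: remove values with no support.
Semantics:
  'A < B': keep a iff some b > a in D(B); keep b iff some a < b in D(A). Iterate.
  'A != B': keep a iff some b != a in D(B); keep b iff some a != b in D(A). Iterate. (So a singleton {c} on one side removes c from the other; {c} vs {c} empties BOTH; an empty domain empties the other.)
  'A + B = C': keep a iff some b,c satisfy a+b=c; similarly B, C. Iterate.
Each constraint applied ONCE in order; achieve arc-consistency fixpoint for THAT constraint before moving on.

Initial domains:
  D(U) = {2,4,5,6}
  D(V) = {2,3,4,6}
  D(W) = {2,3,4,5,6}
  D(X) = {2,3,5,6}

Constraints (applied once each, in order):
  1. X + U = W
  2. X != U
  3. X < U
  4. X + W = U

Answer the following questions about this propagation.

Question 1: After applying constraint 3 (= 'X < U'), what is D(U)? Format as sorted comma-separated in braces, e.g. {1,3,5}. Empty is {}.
Answer: {4}

Derivation:
Constraint 1 (X + U = W) on D(X)={2,3,5,6} D(U)={2,4,5,6} D(W)={2,3,4,5,6}: X {2,3,5,6}->{2,3}; U {2,4,5,6}->{2,4}; W {2,3,4,5,6}->{4,5,6}
Constraint 2 (X != U) on D(X)={2,3} D(U)={2,4}: no change
Constraint 3 (X < U) on D(X)={2,3} D(U)={2,4}: U {2,4}->{4}
So after constraint 3: D(U) = {4}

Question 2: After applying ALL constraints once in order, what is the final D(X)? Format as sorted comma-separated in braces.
Answer: {}

Derivation:
Constraint 1 (X + U = W) on D(X)={2,3,5,6} D(U)={2,4,5,6} D(W)={2,3,4,5,6}: X {2,3,5,6}->{2,3}; U {2,4,5,6}->{2,4}; W {2,3,4,5,6}->{4,5,6}
Constraint 2 (X != U) on D(X)={2,3} D(U)={2,4}: no change
Constraint 3 (X < U) on D(X)={2,3} D(U)={2,4}: U {2,4}->{4}
Constraint 4 (X + W = U) on D(X)={2,3} D(W)={4,5,6} D(U)={4}: X {2,3}->{}; W {4,5,6}->{}; U {4}->{}
So after all 4 constraints: D(X) = {}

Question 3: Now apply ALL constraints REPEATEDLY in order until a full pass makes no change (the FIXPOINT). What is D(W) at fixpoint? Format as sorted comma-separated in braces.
pass 0 (initial): D(W)={2,3,4,5,6}
pass 1: U {2,4,5,6}->{}; W {2,3,4,5,6}->{}; X {2,3,5,6}->{}
pass 2: no change
Fixpoint after 2 passes: D(W) = {}

Answer: {}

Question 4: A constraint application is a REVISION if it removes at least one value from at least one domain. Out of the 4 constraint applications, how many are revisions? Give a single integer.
Answer: 3

Derivation:
Constraint 1 (X + U = W) on D(X)={2,3,5,6} D(U)={2,4,5,6} D(W)={2,3,4,5,6}: X {2,3,5,6}->{2,3}; U {2,4,5,6}->{2,4}; W {2,3,4,5,6}->{4,5,6} => REVISION
Constraint 2 (X != U) on D(X)={2,3} D(U)={2,4}: no change => not a revision
Constraint 3 (X < U) on D(X)={2,3} D(U)={2,4}: U {2,4}->{4} => REVISION
Constraint 4 (X + W = U) on D(X)={2,3} D(W)={4,5,6} D(U)={4}: X {2,3}->{}; W {4,5,6}->{}; U {4}->{} => REVISION
Total revisions = 3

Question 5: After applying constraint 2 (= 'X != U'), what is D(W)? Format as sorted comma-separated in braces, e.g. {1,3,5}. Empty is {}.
Constraint 1 (X + U = W) on D(X)={2,3,5,6} D(U)={2,4,5,6} D(W)={2,3,4,5,6}: X {2,3,5,6}->{2,3}; U {2,4,5,6}->{2,4}; W {2,3,4,5,6}->{4,5,6}
Constraint 2 (X != U) on D(X)={2,3} D(U)={2,4}: no change
So after constraint 2: D(W) = {4,5,6}

Answer: {4,5,6}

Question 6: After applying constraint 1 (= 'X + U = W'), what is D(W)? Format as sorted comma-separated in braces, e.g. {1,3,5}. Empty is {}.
Answer: {4,5,6}

Derivation:
Constraint 1 (X + U = W) on D(X)={2,3,5,6} D(U)={2,4,5,6} D(W)={2,3,4,5,6}: X {2,3,5,6}->{2,3}; U {2,4,5,6}->{2,4}; W {2,3,4,5,6}->{4,5,6}
So after constraint 1: D(W) = {4,5,6}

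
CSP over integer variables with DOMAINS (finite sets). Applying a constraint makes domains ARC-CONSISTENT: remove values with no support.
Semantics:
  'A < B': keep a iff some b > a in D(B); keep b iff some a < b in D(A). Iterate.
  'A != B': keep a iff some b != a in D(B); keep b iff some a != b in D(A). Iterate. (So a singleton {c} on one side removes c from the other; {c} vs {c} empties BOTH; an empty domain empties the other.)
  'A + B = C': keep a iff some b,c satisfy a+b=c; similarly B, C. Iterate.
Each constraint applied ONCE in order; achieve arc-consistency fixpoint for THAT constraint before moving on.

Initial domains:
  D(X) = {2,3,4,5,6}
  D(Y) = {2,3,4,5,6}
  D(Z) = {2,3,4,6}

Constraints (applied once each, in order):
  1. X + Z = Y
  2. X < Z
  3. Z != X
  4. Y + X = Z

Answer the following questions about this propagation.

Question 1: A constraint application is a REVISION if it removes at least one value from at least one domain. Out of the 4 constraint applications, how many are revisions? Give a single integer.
Answer: 3

Derivation:
Constraint 1 (X + Z = Y) on D(X)={2,3,4,5,6} D(Z)={2,3,4,6} D(Y)={2,3,4,5,6}: X {2,3,4,5,6}->{2,3,4}; Z {2,3,4,6}->{2,3,4}; Y {2,3,4,5,6}->{4,5,6} => REVISION
Constraint 2 (X < Z) on D(X)={2,3,4} D(Z)={2,3,4}: X {2,3,4}->{2,3}; Z {2,3,4}->{3,4} => REVISION
Constraint 3 (Z != X) on D(Z)={3,4} D(X)={2,3}: no change => not a revision
Constraint 4 (Y + X = Z) on D(Y)={4,5,6} D(X)={2,3} D(Z)={3,4}: Y {4,5,6}->{}; X {2,3}->{}; Z {3,4}->{} => REVISION
Total revisions = 3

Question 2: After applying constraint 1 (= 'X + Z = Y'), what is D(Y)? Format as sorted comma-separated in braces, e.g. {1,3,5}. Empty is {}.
Constraint 1 (X + Z = Y) on D(X)={2,3,4,5,6} D(Z)={2,3,4,6} D(Y)={2,3,4,5,6}: X {2,3,4,5,6}->{2,3,4}; Z {2,3,4,6}->{2,3,4}; Y {2,3,4,5,6}->{4,5,6}
So after constraint 1: D(Y) = {4,5,6}

Answer: {4,5,6}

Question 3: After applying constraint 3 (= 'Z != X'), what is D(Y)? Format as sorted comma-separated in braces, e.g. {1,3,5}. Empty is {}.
Constraint 1 (X + Z = Y) on D(X)={2,3,4,5,6} D(Z)={2,3,4,6} D(Y)={2,3,4,5,6}: X {2,3,4,5,6}->{2,3,4}; Z {2,3,4,6}->{2,3,4}; Y {2,3,4,5,6}->{4,5,6}
Constraint 2 (X < Z) on D(X)={2,3,4} D(Z)={2,3,4}: X {2,3,4}->{2,3}; Z {2,3,4}->{3,4}
Constraint 3 (Z != X) on D(Z)={3,4} D(X)={2,3}: no change
So after constraint 3: D(Y) = {4,5,6}

Answer: {4,5,6}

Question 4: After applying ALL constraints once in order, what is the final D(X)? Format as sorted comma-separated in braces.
Constraint 1 (X + Z = Y) on D(X)={2,3,4,5,6} D(Z)={2,3,4,6} D(Y)={2,3,4,5,6}: X {2,3,4,5,6}->{2,3,4}; Z {2,3,4,6}->{2,3,4}; Y {2,3,4,5,6}->{4,5,6}
Constraint 2 (X < Z) on D(X)={2,3,4} D(Z)={2,3,4}: X {2,3,4}->{2,3}; Z {2,3,4}->{3,4}
Constraint 3 (Z != X) on D(Z)={3,4} D(X)={2,3}: no change
Constraint 4 (Y + X = Z) on D(Y)={4,5,6} D(X)={2,3} D(Z)={3,4}: Y {4,5,6}->{}; X {2,3}->{}; Z {3,4}->{}
So after all 4 constraints: D(X) = {}

Answer: {}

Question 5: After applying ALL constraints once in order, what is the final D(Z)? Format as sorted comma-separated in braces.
Answer: {}

Derivation:
Constraint 1 (X + Z = Y) on D(X)={2,3,4,5,6} D(Z)={2,3,4,6} D(Y)={2,3,4,5,6}: X {2,3,4,5,6}->{2,3,4}; Z {2,3,4,6}->{2,3,4}; Y {2,3,4,5,6}->{4,5,6}
Constraint 2 (X < Z) on D(X)={2,3,4} D(Z)={2,3,4}: X {2,3,4}->{2,3}; Z {2,3,4}->{3,4}
Constraint 3 (Z != X) on D(Z)={3,4} D(X)={2,3}: no change
Constraint 4 (Y + X = Z) on D(Y)={4,5,6} D(X)={2,3} D(Z)={3,4}: Y {4,5,6}->{}; X {2,3}->{}; Z {3,4}->{}
So after all 4 constraints: D(Z) = {}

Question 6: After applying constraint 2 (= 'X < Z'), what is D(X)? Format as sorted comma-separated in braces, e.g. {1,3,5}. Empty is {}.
Answer: {2,3}

Derivation:
Constraint 1 (X + Z = Y) on D(X)={2,3,4,5,6} D(Z)={2,3,4,6} D(Y)={2,3,4,5,6}: X {2,3,4,5,6}->{2,3,4}; Z {2,3,4,6}->{2,3,4}; Y {2,3,4,5,6}->{4,5,6}
Constraint 2 (X < Z) on D(X)={2,3,4} D(Z)={2,3,4}: X {2,3,4}->{2,3}; Z {2,3,4}->{3,4}
So after constraint 2: D(X) = {2,3}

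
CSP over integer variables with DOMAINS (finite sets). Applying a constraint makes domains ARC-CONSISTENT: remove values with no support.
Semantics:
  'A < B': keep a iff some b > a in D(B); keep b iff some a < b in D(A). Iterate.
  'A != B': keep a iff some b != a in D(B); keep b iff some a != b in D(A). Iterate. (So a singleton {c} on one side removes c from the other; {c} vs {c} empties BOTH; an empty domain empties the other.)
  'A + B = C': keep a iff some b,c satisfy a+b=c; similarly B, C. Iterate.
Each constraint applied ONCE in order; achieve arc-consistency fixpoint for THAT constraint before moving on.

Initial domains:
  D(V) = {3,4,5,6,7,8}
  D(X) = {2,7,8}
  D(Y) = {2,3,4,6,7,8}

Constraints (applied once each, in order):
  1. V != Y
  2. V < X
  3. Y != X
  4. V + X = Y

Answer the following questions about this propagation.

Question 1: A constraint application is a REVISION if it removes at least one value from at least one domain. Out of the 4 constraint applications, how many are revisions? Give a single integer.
Answer: 2

Derivation:
Constraint 1 (V != Y) on D(V)={3,4,5,6,7,8} D(Y)={2,3,4,6,7,8}: no change => not a revision
Constraint 2 (V < X) on D(V)={3,4,5,6,7,8} D(X)={2,7,8}: V {3,4,5,6,7,8}->{3,4,5,6,7}; X {2,7,8}->{7,8} => REVISION
Constraint 3 (Y != X) on D(Y)={2,3,4,6,7,8} D(X)={7,8}: no change => not a revision
Constraint 4 (V + X = Y) on D(V)={3,4,5,6,7} D(X)={7,8} D(Y)={2,3,4,6,7,8}: V {3,4,5,6,7}->{}; X {7,8}->{}; Y {2,3,4,6,7,8}->{} => REVISION
Total revisions = 2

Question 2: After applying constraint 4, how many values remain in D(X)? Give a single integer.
Answer: 0

Derivation:
Constraint 1 (V != Y) on D(V)={3,4,5,6,7,8} D(Y)={2,3,4,6,7,8}: no change
Constraint 2 (V < X) on D(V)={3,4,5,6,7,8} D(X)={2,7,8}: V {3,4,5,6,7,8}->{3,4,5,6,7}; X {2,7,8}->{7,8}
Constraint 3 (Y != X) on D(Y)={2,3,4,6,7,8} D(X)={7,8}: no change
Constraint 4 (V + X = Y) on D(V)={3,4,5,6,7} D(X)={7,8} D(Y)={2,3,4,6,7,8}: V {3,4,5,6,7}->{}; X {7,8}->{}; Y {2,3,4,6,7,8}->{}
So after constraint 4: D(X)={}, size = 0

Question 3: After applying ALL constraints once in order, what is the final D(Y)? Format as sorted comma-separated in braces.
Answer: {}

Derivation:
Constraint 1 (V != Y) on D(V)={3,4,5,6,7,8} D(Y)={2,3,4,6,7,8}: no change
Constraint 2 (V < X) on D(V)={3,4,5,6,7,8} D(X)={2,7,8}: V {3,4,5,6,7,8}->{3,4,5,6,7}; X {2,7,8}->{7,8}
Constraint 3 (Y != X) on D(Y)={2,3,4,6,7,8} D(X)={7,8}: no change
Constraint 4 (V + X = Y) on D(V)={3,4,5,6,7} D(X)={7,8} D(Y)={2,3,4,6,7,8}: V {3,4,5,6,7}->{}; X {7,8}->{}; Y {2,3,4,6,7,8}->{}
So after all 4 constraints: D(Y) = {}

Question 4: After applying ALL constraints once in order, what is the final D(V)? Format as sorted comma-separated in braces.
Answer: {}

Derivation:
Constraint 1 (V != Y) on D(V)={3,4,5,6,7,8} D(Y)={2,3,4,6,7,8}: no change
Constraint 2 (V < X) on D(V)={3,4,5,6,7,8} D(X)={2,7,8}: V {3,4,5,6,7,8}->{3,4,5,6,7}; X {2,7,8}->{7,8}
Constraint 3 (Y != X) on D(Y)={2,3,4,6,7,8} D(X)={7,8}: no change
Constraint 4 (V + X = Y) on D(V)={3,4,5,6,7} D(X)={7,8} D(Y)={2,3,4,6,7,8}: V {3,4,5,6,7}->{}; X {7,8}->{}; Y {2,3,4,6,7,8}->{}
So after all 4 constraints: D(V) = {}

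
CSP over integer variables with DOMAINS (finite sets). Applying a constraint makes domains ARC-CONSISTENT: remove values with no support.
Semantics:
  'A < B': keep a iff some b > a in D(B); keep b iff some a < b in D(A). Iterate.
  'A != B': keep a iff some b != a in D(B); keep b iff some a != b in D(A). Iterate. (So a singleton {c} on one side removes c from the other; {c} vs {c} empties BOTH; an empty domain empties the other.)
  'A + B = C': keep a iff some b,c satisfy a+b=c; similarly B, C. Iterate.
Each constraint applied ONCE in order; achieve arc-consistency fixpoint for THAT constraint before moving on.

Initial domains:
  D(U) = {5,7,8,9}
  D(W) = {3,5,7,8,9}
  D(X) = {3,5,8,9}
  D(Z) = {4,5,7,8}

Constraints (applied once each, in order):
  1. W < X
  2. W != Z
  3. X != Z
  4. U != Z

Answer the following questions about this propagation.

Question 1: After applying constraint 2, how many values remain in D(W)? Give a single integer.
Constraint 1 (W < X) on D(W)={3,5,7,8,9} D(X)={3,5,8,9}: W {3,5,7,8,9}->{3,5,7,8}; X {3,5,8,9}->{5,8,9}
Constraint 2 (W != Z) on D(W)={3,5,7,8} D(Z)={4,5,7,8}: no change
So after constraint 2: D(W)={3,5,7,8}, size = 4

Answer: 4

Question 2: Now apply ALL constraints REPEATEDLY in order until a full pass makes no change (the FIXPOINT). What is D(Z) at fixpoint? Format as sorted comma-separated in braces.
Answer: {4,5,7,8}

Derivation:
pass 0 (initial): D(Z)={4,5,7,8}
pass 1: W {3,5,7,8,9}->{3,5,7,8}; X {3,5,8,9}->{5,8,9}
pass 2: no change
Fixpoint after 2 passes: D(Z) = {4,5,7,8}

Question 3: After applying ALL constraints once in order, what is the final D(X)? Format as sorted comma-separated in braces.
Constraint 1 (W < X) on D(W)={3,5,7,8,9} D(X)={3,5,8,9}: W {3,5,7,8,9}->{3,5,7,8}; X {3,5,8,9}->{5,8,9}
Constraint 2 (W != Z) on D(W)={3,5,7,8} D(Z)={4,5,7,8}: no change
Constraint 3 (X != Z) on D(X)={5,8,9} D(Z)={4,5,7,8}: no change
Constraint 4 (U != Z) on D(U)={5,7,8,9} D(Z)={4,5,7,8}: no change
So after all 4 constraints: D(X) = {5,8,9}

Answer: {5,8,9}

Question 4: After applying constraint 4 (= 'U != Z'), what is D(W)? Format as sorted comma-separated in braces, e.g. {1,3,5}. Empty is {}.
Answer: {3,5,7,8}

Derivation:
Constraint 1 (W < X) on D(W)={3,5,7,8,9} D(X)={3,5,8,9}: W {3,5,7,8,9}->{3,5,7,8}; X {3,5,8,9}->{5,8,9}
Constraint 2 (W != Z) on D(W)={3,5,7,8} D(Z)={4,5,7,8}: no change
Constraint 3 (X != Z) on D(X)={5,8,9} D(Z)={4,5,7,8}: no change
Constraint 4 (U != Z) on D(U)={5,7,8,9} D(Z)={4,5,7,8}: no change
So after constraint 4: D(W) = {3,5,7,8}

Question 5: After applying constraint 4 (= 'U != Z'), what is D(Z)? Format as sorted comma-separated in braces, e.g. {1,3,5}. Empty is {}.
Answer: {4,5,7,8}

Derivation:
Constraint 1 (W < X) on D(W)={3,5,7,8,9} D(X)={3,5,8,9}: W {3,5,7,8,9}->{3,5,7,8}; X {3,5,8,9}->{5,8,9}
Constraint 2 (W != Z) on D(W)={3,5,7,8} D(Z)={4,5,7,8}: no change
Constraint 3 (X != Z) on D(X)={5,8,9} D(Z)={4,5,7,8}: no change
Constraint 4 (U != Z) on D(U)={5,7,8,9} D(Z)={4,5,7,8}: no change
So after constraint 4: D(Z) = {4,5,7,8}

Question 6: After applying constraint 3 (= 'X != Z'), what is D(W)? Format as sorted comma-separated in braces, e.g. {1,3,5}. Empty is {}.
Constraint 1 (W < X) on D(W)={3,5,7,8,9} D(X)={3,5,8,9}: W {3,5,7,8,9}->{3,5,7,8}; X {3,5,8,9}->{5,8,9}
Constraint 2 (W != Z) on D(W)={3,5,7,8} D(Z)={4,5,7,8}: no change
Constraint 3 (X != Z) on D(X)={5,8,9} D(Z)={4,5,7,8}: no change
So after constraint 3: D(W) = {3,5,7,8}

Answer: {3,5,7,8}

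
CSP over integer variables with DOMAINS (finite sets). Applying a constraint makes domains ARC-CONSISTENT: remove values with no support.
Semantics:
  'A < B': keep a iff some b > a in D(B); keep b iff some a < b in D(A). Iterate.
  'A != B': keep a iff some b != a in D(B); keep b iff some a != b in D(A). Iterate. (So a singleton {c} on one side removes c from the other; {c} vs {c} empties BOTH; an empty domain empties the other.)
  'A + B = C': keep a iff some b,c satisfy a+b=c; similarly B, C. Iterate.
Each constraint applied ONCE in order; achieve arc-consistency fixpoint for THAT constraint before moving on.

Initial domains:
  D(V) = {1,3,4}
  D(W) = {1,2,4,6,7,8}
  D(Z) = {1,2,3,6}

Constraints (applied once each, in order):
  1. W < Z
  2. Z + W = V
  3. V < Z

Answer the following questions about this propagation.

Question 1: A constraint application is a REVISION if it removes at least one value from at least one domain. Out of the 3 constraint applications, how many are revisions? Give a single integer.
Constraint 1 (W < Z) on D(W)={1,2,4,6,7,8} D(Z)={1,2,3,6}: W {1,2,4,6,7,8}->{1,2,4}; Z {1,2,3,6}->{2,3,6} => REVISION
Constraint 2 (Z + W = V) on D(Z)={2,3,6} D(W)={1,2,4} D(V)={1,3,4}: Z {2,3,6}->{2,3}; W {1,2,4}->{1,2}; V {1,3,4}->{3,4} => REVISION
Constraint 3 (V < Z) on D(V)={3,4} D(Z)={2,3}: V {3,4}->{}; Z {2,3}->{} => REVISION
Total revisions = 3

Answer: 3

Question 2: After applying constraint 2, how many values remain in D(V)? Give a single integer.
Constraint 1 (W < Z) on D(W)={1,2,4,6,7,8} D(Z)={1,2,3,6}: W {1,2,4,6,7,8}->{1,2,4}; Z {1,2,3,6}->{2,3,6}
Constraint 2 (Z + W = V) on D(Z)={2,3,6} D(W)={1,2,4} D(V)={1,3,4}: Z {2,3,6}->{2,3}; W {1,2,4}->{1,2}; V {1,3,4}->{3,4}
So after constraint 2: D(V)={3,4}, size = 2

Answer: 2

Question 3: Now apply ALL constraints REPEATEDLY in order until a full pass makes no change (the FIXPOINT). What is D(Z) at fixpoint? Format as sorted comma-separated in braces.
pass 0 (initial): D(Z)={1,2,3,6}
pass 1: V {1,3,4}->{}; W {1,2,4,6,7,8}->{1,2}; Z {1,2,3,6}->{}
pass 2: W {1,2}->{}
pass 3: no change
Fixpoint after 3 passes: D(Z) = {}

Answer: {}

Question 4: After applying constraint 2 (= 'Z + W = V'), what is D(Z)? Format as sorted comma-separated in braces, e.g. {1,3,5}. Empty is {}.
Constraint 1 (W < Z) on D(W)={1,2,4,6,7,8} D(Z)={1,2,3,6}: W {1,2,4,6,7,8}->{1,2,4}; Z {1,2,3,6}->{2,3,6}
Constraint 2 (Z + W = V) on D(Z)={2,3,6} D(W)={1,2,4} D(V)={1,3,4}: Z {2,3,6}->{2,3}; W {1,2,4}->{1,2}; V {1,3,4}->{3,4}
So after constraint 2: D(Z) = {2,3}

Answer: {2,3}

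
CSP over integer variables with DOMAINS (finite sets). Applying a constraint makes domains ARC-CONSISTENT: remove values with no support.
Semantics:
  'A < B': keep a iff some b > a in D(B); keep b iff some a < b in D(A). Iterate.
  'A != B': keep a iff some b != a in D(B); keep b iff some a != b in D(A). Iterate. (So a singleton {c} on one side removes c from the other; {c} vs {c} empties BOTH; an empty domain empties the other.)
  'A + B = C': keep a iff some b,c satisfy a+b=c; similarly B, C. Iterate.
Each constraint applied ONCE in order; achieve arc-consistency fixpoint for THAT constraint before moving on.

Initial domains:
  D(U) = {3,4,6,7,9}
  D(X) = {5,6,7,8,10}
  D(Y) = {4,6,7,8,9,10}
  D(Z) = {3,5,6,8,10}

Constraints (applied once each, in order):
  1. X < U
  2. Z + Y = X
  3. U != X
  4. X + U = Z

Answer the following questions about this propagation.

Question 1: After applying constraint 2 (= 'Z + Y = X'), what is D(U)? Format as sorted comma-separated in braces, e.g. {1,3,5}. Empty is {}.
Constraint 1 (X < U) on D(X)={5,6,7,8,10} D(U)={3,4,6,7,9}: X {5,6,7,8,10}->{5,6,7,8}; U {3,4,6,7,9}->{6,7,9}
Constraint 2 (Z + Y = X) on D(Z)={3,5,6,8,10} D(Y)={4,6,7,8,9,10} D(X)={5,6,7,8}: Z {3,5,6,8,10}->{3}; Y {4,6,7,8,9,10}->{4}; X {5,6,7,8}->{7}
So after constraint 2: D(U) = {6,7,9}

Answer: {6,7,9}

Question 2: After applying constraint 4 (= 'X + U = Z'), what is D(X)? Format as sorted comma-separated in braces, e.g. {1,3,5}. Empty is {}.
Answer: {}

Derivation:
Constraint 1 (X < U) on D(X)={5,6,7,8,10} D(U)={3,4,6,7,9}: X {5,6,7,8,10}->{5,6,7,8}; U {3,4,6,7,9}->{6,7,9}
Constraint 2 (Z + Y = X) on D(Z)={3,5,6,8,10} D(Y)={4,6,7,8,9,10} D(X)={5,6,7,8}: Z {3,5,6,8,10}->{3}; Y {4,6,7,8,9,10}->{4}; X {5,6,7,8}->{7}
Constraint 3 (U != X) on D(U)={6,7,9} D(X)={7}: U {6,7,9}->{6,9}
Constraint 4 (X + U = Z) on D(X)={7} D(U)={6,9} D(Z)={3}: X {7}->{}; U {6,9}->{}; Z {3}->{}
So after constraint 4: D(X) = {}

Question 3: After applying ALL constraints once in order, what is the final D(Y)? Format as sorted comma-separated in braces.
Answer: {4}

Derivation:
Constraint 1 (X < U) on D(X)={5,6,7,8,10} D(U)={3,4,6,7,9}: X {5,6,7,8,10}->{5,6,7,8}; U {3,4,6,7,9}->{6,7,9}
Constraint 2 (Z + Y = X) on D(Z)={3,5,6,8,10} D(Y)={4,6,7,8,9,10} D(X)={5,6,7,8}: Z {3,5,6,8,10}->{3}; Y {4,6,7,8,9,10}->{4}; X {5,6,7,8}->{7}
Constraint 3 (U != X) on D(U)={6,7,9} D(X)={7}: U {6,7,9}->{6,9}
Constraint 4 (X + U = Z) on D(X)={7} D(U)={6,9} D(Z)={3}: X {7}->{}; U {6,9}->{}; Z {3}->{}
So after all 4 constraints: D(Y) = {4}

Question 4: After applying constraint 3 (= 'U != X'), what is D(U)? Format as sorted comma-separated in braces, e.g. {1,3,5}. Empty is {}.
Constraint 1 (X < U) on D(X)={5,6,7,8,10} D(U)={3,4,6,7,9}: X {5,6,7,8,10}->{5,6,7,8}; U {3,4,6,7,9}->{6,7,9}
Constraint 2 (Z + Y = X) on D(Z)={3,5,6,8,10} D(Y)={4,6,7,8,9,10} D(X)={5,6,7,8}: Z {3,5,6,8,10}->{3}; Y {4,6,7,8,9,10}->{4}; X {5,6,7,8}->{7}
Constraint 3 (U != X) on D(U)={6,7,9} D(X)={7}: U {6,7,9}->{6,9}
So after constraint 3: D(U) = {6,9}

Answer: {6,9}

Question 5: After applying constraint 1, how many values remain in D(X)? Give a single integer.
Answer: 4

Derivation:
Constraint 1 (X < U) on D(X)={5,6,7,8,10} D(U)={3,4,6,7,9}: X {5,6,7,8,10}->{5,6,7,8}; U {3,4,6,7,9}->{6,7,9}
So after constraint 1: D(X)={5,6,7,8}, size = 4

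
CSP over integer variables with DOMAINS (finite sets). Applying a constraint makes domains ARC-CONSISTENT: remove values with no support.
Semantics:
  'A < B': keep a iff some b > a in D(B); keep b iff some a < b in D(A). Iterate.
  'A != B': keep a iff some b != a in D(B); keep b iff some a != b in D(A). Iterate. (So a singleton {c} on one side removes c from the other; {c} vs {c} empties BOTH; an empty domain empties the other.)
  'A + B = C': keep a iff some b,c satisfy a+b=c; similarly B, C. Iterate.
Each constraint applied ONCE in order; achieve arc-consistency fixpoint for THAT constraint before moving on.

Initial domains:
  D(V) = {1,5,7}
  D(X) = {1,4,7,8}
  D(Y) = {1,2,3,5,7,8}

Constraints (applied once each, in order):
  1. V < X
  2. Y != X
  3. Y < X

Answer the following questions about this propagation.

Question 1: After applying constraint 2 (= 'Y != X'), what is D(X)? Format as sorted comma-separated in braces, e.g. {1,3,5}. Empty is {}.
Answer: {4,7,8}

Derivation:
Constraint 1 (V < X) on D(V)={1,5,7} D(X)={1,4,7,8}: X {1,4,7,8}->{4,7,8}
Constraint 2 (Y != X) on D(Y)={1,2,3,5,7,8} D(X)={4,7,8}: no change
So after constraint 2: D(X) = {4,7,8}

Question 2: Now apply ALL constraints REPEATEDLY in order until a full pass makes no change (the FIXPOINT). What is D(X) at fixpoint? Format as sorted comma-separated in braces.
pass 0 (initial): D(X)={1,4,7,8}
pass 1: X {1,4,7,8}->{4,7,8}; Y {1,2,3,5,7,8}->{1,2,3,5,7}
pass 2: no change
Fixpoint after 2 passes: D(X) = {4,7,8}

Answer: {4,7,8}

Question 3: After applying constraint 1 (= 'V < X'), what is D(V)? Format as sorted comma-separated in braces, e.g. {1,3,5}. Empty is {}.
Constraint 1 (V < X) on D(V)={1,5,7} D(X)={1,4,7,8}: X {1,4,7,8}->{4,7,8}
So after constraint 1: D(V) = {1,5,7}

Answer: {1,5,7}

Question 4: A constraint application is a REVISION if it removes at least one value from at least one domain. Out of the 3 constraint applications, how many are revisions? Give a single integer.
Constraint 1 (V < X) on D(V)={1,5,7} D(X)={1,4,7,8}: X {1,4,7,8}->{4,7,8} => REVISION
Constraint 2 (Y != X) on D(Y)={1,2,3,5,7,8} D(X)={4,7,8}: no change => not a revision
Constraint 3 (Y < X) on D(Y)={1,2,3,5,7,8} D(X)={4,7,8}: Y {1,2,3,5,7,8}->{1,2,3,5,7} => REVISION
Total revisions = 2

Answer: 2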